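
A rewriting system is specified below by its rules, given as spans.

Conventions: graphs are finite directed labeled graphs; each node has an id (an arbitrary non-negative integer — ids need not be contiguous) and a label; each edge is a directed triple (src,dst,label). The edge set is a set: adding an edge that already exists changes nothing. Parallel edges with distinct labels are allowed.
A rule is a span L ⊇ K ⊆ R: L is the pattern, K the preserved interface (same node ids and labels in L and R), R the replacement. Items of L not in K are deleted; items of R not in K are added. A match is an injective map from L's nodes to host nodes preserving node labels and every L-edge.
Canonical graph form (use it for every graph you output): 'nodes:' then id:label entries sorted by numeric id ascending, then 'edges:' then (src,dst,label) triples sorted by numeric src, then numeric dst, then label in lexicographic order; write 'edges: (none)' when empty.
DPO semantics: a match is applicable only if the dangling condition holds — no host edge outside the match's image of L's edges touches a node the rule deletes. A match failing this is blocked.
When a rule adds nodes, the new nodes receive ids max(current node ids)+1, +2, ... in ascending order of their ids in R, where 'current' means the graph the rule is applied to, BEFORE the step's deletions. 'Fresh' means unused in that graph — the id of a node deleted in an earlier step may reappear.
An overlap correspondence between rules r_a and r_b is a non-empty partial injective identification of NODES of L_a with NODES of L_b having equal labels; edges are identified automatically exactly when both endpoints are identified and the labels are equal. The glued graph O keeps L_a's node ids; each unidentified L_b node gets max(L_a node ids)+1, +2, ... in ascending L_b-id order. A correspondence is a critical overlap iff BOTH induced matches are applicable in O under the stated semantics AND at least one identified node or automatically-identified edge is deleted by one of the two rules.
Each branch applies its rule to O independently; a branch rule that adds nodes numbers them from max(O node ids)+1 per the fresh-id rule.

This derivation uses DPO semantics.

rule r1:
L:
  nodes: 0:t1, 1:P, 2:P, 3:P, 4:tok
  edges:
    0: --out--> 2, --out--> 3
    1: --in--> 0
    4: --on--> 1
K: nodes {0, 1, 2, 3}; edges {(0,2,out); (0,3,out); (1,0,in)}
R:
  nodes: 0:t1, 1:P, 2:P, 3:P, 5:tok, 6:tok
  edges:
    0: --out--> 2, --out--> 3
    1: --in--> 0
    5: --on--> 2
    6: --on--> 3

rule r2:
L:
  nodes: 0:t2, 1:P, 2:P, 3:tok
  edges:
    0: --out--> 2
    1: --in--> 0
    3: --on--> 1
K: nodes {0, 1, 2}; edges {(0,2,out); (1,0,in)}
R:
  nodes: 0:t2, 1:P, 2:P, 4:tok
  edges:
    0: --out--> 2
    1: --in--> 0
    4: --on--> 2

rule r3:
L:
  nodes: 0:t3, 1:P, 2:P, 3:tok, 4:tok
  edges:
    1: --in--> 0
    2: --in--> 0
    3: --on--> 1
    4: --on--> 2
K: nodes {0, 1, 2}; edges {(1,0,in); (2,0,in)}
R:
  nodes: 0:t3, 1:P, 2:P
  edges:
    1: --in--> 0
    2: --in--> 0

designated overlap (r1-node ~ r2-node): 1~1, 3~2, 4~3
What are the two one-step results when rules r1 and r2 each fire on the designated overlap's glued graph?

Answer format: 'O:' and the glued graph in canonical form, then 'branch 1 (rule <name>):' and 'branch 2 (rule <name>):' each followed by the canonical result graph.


O:
nodes: 0:t1, 1:P, 2:P, 3:P, 4:tok, 5:t2
edges: (0,2,out); (0,3,out); (1,0,in); (1,5,in); (4,1,on); (5,3,out)
branch 1 (rule r1):
nodes: 0:t1, 1:P, 2:P, 3:P, 5:t2, 6:tok, 7:tok
edges: (0,2,out); (0,3,out); (1,0,in); (1,5,in); (5,3,out); (6,2,on); (7,3,on)
branch 2 (rule r2):
nodes: 0:t1, 1:P, 2:P, 3:P, 5:t2, 6:tok
edges: (0,2,out); (0,3,out); (1,0,in); (1,5,in); (5,3,out); (6,3,on)


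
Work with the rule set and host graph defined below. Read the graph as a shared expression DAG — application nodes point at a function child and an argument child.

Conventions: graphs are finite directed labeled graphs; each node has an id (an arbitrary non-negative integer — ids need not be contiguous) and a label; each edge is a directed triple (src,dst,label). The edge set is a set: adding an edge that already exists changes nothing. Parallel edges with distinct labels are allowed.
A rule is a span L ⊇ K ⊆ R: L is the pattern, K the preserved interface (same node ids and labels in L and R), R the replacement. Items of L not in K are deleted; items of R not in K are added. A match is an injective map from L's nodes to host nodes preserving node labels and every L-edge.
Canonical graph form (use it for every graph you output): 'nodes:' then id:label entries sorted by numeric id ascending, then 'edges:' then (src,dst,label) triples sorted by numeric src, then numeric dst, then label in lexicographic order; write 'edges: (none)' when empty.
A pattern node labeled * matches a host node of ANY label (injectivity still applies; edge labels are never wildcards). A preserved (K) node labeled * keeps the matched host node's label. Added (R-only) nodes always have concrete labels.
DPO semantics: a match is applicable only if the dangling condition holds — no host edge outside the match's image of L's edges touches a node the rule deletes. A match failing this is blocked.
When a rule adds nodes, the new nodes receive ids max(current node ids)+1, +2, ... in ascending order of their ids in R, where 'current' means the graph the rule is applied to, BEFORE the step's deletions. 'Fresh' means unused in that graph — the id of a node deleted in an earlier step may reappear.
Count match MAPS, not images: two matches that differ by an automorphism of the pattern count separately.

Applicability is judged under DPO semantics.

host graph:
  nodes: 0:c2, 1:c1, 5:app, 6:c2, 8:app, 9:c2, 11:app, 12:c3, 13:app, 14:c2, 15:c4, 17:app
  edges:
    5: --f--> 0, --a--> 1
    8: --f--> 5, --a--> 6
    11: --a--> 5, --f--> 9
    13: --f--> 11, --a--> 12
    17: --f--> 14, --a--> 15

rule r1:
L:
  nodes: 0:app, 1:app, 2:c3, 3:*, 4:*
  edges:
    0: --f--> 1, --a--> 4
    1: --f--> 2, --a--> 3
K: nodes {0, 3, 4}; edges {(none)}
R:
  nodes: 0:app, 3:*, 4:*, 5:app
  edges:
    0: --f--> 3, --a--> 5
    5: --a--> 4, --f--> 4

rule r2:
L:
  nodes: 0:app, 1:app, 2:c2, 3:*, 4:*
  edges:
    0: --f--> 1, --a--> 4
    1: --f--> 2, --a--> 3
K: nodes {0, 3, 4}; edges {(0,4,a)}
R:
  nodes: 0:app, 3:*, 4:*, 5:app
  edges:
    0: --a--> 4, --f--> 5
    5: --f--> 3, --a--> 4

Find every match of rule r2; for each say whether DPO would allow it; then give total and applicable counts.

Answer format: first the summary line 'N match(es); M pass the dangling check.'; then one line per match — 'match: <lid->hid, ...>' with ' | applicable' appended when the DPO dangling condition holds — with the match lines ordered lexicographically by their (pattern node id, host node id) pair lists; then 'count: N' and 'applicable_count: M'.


2 match(es); 1 pass the dangling check.
match: 0->8, 1->5, 2->0, 3->1, 4->6
match: 0->13, 1->11, 2->9, 3->5, 4->12 | applicable
count: 2
applicable_count: 1


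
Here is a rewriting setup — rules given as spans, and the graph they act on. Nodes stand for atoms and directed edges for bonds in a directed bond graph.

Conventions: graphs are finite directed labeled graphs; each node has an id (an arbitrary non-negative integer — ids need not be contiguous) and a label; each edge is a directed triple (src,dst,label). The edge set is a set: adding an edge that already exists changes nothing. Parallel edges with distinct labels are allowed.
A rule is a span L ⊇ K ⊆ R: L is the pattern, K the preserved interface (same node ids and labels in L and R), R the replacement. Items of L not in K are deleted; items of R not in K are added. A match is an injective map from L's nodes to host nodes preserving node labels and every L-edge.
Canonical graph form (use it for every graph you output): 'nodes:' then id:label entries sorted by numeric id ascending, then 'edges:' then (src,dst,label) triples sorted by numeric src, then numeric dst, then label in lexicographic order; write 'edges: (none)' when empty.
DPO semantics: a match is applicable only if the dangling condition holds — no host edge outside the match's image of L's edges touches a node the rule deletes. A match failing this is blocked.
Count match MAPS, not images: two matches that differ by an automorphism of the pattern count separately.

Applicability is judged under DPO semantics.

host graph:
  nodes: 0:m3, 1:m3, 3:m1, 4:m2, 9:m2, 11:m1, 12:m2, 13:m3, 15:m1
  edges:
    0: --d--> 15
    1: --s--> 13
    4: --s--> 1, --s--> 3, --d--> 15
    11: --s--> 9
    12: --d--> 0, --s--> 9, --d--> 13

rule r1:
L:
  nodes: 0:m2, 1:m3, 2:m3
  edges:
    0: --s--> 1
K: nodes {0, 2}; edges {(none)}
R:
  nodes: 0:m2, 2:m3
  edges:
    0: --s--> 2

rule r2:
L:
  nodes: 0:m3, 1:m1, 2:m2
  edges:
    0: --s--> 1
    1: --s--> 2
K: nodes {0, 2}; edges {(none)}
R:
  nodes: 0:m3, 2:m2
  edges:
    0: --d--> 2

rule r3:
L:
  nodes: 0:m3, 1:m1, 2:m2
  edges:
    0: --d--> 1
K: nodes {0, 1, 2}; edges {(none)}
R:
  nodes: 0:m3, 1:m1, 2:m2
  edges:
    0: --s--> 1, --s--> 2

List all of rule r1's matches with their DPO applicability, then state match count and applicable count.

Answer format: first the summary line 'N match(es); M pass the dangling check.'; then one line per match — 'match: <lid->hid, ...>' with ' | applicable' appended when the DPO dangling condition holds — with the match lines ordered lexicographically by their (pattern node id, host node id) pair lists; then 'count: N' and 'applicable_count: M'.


2 match(es); 0 pass the dangling check.
match: 0->4, 1->1, 2->0
match: 0->4, 1->1, 2->13
count: 2
applicable_count: 0


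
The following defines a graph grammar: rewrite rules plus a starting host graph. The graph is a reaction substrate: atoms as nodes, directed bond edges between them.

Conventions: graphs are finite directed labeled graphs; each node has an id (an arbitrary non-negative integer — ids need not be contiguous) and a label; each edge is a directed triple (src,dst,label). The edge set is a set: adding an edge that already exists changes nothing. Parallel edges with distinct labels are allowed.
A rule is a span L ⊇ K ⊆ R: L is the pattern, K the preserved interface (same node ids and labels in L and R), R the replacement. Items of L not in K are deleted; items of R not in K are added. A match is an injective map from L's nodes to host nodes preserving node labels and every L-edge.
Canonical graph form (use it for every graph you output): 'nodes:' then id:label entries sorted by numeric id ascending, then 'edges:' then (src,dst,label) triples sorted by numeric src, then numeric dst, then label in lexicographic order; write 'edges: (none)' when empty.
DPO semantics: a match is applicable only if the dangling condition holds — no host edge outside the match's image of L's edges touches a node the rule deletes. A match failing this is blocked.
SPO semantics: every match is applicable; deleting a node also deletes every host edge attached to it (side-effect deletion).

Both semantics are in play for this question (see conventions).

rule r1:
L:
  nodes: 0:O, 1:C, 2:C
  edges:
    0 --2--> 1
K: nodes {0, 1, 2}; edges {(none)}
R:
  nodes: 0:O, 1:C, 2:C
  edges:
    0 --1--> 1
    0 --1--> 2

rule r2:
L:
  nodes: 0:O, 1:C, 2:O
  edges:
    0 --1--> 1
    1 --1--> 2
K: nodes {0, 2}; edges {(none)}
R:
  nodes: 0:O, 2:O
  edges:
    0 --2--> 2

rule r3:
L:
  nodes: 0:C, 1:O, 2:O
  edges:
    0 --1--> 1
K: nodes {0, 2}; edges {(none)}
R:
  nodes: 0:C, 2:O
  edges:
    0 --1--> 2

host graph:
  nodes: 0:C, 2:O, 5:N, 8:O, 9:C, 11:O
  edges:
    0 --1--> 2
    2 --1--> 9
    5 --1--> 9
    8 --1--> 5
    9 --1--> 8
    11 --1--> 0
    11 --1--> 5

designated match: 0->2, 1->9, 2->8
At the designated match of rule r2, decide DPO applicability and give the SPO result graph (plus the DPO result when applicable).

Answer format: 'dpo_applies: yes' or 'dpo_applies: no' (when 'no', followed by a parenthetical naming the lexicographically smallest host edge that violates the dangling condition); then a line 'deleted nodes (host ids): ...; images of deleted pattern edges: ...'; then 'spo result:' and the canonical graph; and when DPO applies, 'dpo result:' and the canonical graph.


dpo_applies: no
(the rule deletes node 9, which keeps host edge (5,9,1) outside the match image — the dangling condition fails, DPO blocks; SPO proceeds and side-deletes such edges)
deleted nodes (host ids): 9; images of deleted pattern edges: (2,9,1); (9,8,1)
spo result:
nodes: 0:C, 2:O, 5:N, 8:O, 11:O
edges: (0,2,1); (2,8,2); (8,5,1); (11,0,1); (11,5,1)


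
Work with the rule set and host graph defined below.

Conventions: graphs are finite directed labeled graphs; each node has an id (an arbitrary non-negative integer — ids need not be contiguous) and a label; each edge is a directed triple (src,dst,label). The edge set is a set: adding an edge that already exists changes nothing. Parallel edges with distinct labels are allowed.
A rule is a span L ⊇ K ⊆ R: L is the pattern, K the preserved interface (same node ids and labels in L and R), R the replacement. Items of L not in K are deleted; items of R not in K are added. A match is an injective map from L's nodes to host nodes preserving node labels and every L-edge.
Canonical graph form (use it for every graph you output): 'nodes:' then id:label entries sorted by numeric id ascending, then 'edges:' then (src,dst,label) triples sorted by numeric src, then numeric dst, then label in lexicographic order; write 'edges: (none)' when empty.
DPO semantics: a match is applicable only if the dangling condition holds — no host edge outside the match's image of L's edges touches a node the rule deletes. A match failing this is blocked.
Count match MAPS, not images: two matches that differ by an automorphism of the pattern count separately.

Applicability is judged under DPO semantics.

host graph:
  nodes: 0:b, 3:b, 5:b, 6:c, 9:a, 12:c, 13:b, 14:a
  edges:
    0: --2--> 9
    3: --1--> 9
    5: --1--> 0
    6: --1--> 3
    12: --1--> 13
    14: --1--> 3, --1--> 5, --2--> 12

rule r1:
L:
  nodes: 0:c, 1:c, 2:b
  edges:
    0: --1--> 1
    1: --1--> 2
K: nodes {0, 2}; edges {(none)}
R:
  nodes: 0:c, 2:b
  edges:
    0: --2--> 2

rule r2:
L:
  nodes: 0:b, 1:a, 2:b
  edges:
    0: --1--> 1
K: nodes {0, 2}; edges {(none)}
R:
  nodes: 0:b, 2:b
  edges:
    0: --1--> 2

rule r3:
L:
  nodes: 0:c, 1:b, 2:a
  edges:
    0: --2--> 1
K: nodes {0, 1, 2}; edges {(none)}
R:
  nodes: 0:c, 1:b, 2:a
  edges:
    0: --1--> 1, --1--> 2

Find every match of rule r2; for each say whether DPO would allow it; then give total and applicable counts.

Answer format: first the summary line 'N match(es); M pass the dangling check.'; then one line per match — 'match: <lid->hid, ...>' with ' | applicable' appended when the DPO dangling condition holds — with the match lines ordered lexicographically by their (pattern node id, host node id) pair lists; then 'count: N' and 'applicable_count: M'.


3 match(es); 0 pass the dangling check.
match: 0->3, 1->9, 2->0
match: 0->3, 1->9, 2->5
match: 0->3, 1->9, 2->13
count: 3
applicable_count: 0


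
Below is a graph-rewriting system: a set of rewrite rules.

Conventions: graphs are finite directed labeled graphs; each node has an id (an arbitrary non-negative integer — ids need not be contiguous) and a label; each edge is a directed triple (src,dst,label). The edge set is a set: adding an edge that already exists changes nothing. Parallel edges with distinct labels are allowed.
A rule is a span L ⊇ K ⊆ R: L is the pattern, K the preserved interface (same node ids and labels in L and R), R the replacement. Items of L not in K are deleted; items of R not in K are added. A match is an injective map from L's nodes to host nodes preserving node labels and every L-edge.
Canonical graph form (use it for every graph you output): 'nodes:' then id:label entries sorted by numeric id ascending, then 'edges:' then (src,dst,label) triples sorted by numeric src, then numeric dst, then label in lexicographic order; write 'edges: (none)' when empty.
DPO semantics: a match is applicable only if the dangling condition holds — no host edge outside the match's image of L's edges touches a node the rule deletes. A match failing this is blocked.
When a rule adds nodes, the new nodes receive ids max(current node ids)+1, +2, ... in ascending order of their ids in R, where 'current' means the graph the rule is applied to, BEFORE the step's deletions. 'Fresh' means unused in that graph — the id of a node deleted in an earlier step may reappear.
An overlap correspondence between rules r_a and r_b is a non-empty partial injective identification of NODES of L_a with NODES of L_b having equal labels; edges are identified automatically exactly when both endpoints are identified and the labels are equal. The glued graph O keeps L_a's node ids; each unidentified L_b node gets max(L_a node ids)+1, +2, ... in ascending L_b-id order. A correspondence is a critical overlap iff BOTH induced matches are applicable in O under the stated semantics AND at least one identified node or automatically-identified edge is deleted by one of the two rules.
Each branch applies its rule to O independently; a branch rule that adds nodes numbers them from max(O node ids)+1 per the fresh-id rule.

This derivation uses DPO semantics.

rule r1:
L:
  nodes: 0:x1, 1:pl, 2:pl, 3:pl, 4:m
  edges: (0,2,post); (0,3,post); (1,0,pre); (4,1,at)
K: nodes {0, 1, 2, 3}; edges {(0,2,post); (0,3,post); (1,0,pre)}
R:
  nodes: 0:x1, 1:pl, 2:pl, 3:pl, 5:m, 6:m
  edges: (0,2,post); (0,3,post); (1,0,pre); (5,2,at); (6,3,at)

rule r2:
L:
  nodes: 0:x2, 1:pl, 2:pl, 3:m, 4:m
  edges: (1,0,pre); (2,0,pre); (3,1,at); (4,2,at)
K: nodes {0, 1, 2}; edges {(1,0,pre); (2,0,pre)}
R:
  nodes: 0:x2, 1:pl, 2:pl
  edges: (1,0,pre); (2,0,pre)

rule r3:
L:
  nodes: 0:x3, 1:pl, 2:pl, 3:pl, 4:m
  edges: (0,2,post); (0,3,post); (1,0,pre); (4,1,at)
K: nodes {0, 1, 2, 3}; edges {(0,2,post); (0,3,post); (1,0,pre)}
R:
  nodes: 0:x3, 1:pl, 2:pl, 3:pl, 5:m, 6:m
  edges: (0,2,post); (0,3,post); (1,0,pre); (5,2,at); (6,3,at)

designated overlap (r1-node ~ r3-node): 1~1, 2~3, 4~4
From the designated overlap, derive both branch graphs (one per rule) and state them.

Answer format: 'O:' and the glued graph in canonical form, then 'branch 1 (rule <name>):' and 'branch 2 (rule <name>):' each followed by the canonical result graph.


O:
nodes: 0:x1, 1:pl, 2:pl, 3:pl, 4:m, 5:x3, 6:pl
edges: (0,2,post); (0,3,post); (1,0,pre); (1,5,pre); (4,1,at); (5,2,post); (5,6,post)
branch 1 (rule r1):
nodes: 0:x1, 1:pl, 2:pl, 3:pl, 5:x3, 6:pl, 7:m, 8:m
edges: (0,2,post); (0,3,post); (1,0,pre); (1,5,pre); (5,2,post); (5,6,post); (7,2,at); (8,3,at)
branch 2 (rule r3):
nodes: 0:x1, 1:pl, 2:pl, 3:pl, 5:x3, 6:pl, 7:m, 8:m
edges: (0,2,post); (0,3,post); (1,0,pre); (1,5,pre); (5,2,post); (5,6,post); (7,6,at); (8,2,at)


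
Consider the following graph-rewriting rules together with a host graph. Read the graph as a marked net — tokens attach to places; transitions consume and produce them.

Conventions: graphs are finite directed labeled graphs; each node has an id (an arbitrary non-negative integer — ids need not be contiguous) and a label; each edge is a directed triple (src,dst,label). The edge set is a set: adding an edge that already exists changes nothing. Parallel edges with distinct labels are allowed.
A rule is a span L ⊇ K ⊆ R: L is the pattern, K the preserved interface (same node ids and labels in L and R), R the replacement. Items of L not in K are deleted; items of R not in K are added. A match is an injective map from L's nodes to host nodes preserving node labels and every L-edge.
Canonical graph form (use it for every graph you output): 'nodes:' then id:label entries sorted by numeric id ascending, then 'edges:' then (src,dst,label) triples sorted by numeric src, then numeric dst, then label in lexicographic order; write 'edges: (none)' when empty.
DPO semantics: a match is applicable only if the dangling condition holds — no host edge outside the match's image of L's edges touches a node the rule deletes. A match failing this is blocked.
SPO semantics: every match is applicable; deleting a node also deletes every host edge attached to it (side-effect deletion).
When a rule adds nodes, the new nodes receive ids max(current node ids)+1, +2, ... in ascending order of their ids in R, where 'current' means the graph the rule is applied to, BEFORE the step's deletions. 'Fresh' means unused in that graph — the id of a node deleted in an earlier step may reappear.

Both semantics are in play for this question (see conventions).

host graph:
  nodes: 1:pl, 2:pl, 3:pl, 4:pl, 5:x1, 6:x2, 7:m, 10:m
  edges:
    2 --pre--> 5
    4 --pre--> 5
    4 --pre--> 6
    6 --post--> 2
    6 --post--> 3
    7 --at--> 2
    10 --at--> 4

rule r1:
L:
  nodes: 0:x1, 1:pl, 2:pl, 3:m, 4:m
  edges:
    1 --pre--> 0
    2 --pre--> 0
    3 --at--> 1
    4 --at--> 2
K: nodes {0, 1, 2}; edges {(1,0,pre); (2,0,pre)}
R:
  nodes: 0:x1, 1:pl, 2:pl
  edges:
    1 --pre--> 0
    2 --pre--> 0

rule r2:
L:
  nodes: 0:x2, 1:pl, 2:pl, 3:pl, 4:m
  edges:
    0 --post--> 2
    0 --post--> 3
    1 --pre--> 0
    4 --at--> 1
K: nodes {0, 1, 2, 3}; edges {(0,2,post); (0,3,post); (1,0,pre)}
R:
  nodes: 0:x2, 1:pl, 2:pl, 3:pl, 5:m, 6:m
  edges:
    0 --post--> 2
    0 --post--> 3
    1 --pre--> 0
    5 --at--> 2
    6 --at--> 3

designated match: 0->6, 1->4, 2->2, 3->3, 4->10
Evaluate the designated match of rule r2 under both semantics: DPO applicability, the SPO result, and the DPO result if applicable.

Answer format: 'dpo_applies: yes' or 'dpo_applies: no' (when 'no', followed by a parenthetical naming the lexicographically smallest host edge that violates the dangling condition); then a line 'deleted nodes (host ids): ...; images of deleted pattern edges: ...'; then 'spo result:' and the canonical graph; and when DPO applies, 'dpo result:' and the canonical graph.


dpo_applies: yes
deleted nodes (host ids): 10; images of deleted pattern edges: (10,4,at)
spo result:
nodes: 1:pl, 2:pl, 3:pl, 4:pl, 5:x1, 6:x2, 7:m, 11:m, 12:m
edges: (2,5,pre); (4,5,pre); (4,6,pre); (6,2,post); (6,3,post); (7,2,at); (11,2,at); (12,3,at)
dpo result:
nodes: 1:pl, 2:pl, 3:pl, 4:pl, 5:x1, 6:x2, 7:m, 11:m, 12:m
edges: (2,5,pre); (4,5,pre); (4,6,pre); (6,2,post); (6,3,post); (7,2,at); (11,2,at); (12,3,at)


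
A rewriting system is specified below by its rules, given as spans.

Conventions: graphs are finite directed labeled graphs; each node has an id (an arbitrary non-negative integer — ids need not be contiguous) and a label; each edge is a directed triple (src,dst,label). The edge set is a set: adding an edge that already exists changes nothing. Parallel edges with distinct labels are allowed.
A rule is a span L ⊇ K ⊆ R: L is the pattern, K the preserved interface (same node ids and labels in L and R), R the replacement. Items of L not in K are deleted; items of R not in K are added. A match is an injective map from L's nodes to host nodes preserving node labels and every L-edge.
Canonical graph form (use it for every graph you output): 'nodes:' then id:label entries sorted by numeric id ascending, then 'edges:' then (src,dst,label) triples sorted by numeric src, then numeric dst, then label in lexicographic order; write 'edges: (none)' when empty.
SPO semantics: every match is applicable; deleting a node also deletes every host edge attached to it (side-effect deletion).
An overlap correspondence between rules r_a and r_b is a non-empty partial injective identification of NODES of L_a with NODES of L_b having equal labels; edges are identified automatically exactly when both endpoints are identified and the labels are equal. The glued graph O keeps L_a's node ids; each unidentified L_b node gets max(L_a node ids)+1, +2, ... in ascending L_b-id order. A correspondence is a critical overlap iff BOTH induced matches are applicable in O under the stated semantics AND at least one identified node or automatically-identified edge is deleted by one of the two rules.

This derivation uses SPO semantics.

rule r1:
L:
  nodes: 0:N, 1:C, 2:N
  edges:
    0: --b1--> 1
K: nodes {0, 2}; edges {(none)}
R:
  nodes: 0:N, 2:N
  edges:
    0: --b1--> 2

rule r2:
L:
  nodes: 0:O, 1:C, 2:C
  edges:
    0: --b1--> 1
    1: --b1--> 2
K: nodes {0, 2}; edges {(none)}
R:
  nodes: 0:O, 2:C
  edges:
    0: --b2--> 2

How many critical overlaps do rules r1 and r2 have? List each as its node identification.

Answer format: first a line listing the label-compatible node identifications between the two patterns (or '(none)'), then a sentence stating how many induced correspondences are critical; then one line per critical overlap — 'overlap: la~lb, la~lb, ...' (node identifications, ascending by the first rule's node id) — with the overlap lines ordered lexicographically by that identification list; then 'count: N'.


label-compatible node identifications between L(r1) and L(r2): 1~1, 1~2
2 of the induced correspondences are critical overlaps of r1 and r2.
overlap: 1~1
overlap: 1~2
count: 2


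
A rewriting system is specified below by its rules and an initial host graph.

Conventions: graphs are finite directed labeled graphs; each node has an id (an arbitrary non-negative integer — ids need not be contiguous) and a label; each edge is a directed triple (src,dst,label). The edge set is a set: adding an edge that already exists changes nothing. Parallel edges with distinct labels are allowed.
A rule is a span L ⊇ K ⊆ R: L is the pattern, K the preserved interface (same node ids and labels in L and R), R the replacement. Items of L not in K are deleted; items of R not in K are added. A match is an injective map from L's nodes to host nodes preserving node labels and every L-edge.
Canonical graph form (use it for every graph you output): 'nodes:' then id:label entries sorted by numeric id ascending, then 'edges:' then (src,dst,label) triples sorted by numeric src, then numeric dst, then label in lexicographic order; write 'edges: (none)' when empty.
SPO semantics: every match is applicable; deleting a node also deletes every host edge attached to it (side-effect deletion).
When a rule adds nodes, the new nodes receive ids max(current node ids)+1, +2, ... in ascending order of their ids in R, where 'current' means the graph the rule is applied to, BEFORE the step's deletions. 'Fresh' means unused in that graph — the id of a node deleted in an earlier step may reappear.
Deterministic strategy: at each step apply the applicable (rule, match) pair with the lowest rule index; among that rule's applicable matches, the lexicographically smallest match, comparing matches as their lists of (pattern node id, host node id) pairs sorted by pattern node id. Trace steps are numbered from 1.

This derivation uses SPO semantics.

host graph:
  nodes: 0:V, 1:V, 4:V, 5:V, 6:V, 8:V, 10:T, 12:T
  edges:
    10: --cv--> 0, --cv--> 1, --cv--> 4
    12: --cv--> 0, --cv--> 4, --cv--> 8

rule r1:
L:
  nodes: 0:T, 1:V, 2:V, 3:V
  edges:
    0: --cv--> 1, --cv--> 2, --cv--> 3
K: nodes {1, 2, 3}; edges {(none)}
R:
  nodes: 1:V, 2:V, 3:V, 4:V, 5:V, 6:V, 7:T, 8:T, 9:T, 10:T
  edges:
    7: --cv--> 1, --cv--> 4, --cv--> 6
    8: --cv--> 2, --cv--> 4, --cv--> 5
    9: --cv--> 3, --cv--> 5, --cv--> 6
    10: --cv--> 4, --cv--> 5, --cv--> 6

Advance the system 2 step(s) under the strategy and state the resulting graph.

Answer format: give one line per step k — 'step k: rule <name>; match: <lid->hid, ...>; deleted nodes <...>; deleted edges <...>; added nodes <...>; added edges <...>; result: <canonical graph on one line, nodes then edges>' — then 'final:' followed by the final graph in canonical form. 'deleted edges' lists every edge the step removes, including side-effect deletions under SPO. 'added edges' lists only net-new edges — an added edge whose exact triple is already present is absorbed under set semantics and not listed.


step 1: rule r1; match: 0->10, 1->0, 2->1, 3->4; deleted nodes 10; deleted edges (10,0,cv); (10,1,cv); (10,4,cv); added nodes 13, 14, 15, 16, 17, 18, 19; added edges (16,0,cv); (16,13,cv); (16,15,cv); (17,1,cv); (17,13,cv); (17,14,cv); (18,4,cv); (18,14,cv); (18,15,cv); (19,13,cv); (19,14,cv); (19,15,cv); result: nodes: 0:V, 1:V, 4:V, 5:V, 6:V, 8:V, 12:T, 13:V, 14:V, 15:V, 16:T, 17:T, 18:T, 19:T edges: (12,0,cv); (12,4,cv); (12,8,cv); (16,0,cv); (16,13,cv); (16,15,cv); (17,1,cv); (17,13,cv); (17,14,cv); (18,4,cv); (18,14,cv); (18,15,cv); (19,13,cv); (19,14,cv); (19,15,cv)
step 2: rule r1; match: 0->12, 1->0, 2->4, 3->8; deleted nodes 12; deleted edges (12,0,cv); (12,4,cv); (12,8,cv); added nodes 20, 21, 22, 23, 24, 25, 26; added edges (23,0,cv); (23,20,cv); (23,22,cv); (24,4,cv); (24,20,cv); (24,21,cv); (25,8,cv); (25,21,cv); (25,22,cv); (26,20,cv); (26,21,cv); (26,22,cv); result: nodes: 0:V, 1:V, 4:V, 5:V, 6:V, 8:V, 13:V, 14:V, 15:V, 16:T, 17:T, 18:T, 19:T, 20:V, 21:V, 22:V, 23:T, 24:T, 25:T, 26:T edges: (16,0,cv); (16,13,cv); (16,15,cv); (17,1,cv); (17,13,cv); (17,14,cv); (18,4,cv); (18,14,cv); (18,15,cv); (19,13,cv); (19,14,cv); (19,15,cv); (23,0,cv); (23,20,cv); (23,22,cv); (24,4,cv); (24,20,cv); (24,21,cv); (25,8,cv); (25,21,cv); (25,22,cv); (26,20,cv); (26,21,cv); (26,22,cv)
final:
nodes: 0:V, 1:V, 4:V, 5:V, 6:V, 8:V, 13:V, 14:V, 15:V, 16:T, 17:T, 18:T, 19:T, 20:V, 21:V, 22:V, 23:T, 24:T, 25:T, 26:T
edges: (16,0,cv); (16,13,cv); (16,15,cv); (17,1,cv); (17,13,cv); (17,14,cv); (18,4,cv); (18,14,cv); (18,15,cv); (19,13,cv); (19,14,cv); (19,15,cv); (23,0,cv); (23,20,cv); (23,22,cv); (24,4,cv); (24,20,cv); (24,21,cv); (25,8,cv); (25,21,cv); (25,22,cv); (26,20,cv); (26,21,cv); (26,22,cv)


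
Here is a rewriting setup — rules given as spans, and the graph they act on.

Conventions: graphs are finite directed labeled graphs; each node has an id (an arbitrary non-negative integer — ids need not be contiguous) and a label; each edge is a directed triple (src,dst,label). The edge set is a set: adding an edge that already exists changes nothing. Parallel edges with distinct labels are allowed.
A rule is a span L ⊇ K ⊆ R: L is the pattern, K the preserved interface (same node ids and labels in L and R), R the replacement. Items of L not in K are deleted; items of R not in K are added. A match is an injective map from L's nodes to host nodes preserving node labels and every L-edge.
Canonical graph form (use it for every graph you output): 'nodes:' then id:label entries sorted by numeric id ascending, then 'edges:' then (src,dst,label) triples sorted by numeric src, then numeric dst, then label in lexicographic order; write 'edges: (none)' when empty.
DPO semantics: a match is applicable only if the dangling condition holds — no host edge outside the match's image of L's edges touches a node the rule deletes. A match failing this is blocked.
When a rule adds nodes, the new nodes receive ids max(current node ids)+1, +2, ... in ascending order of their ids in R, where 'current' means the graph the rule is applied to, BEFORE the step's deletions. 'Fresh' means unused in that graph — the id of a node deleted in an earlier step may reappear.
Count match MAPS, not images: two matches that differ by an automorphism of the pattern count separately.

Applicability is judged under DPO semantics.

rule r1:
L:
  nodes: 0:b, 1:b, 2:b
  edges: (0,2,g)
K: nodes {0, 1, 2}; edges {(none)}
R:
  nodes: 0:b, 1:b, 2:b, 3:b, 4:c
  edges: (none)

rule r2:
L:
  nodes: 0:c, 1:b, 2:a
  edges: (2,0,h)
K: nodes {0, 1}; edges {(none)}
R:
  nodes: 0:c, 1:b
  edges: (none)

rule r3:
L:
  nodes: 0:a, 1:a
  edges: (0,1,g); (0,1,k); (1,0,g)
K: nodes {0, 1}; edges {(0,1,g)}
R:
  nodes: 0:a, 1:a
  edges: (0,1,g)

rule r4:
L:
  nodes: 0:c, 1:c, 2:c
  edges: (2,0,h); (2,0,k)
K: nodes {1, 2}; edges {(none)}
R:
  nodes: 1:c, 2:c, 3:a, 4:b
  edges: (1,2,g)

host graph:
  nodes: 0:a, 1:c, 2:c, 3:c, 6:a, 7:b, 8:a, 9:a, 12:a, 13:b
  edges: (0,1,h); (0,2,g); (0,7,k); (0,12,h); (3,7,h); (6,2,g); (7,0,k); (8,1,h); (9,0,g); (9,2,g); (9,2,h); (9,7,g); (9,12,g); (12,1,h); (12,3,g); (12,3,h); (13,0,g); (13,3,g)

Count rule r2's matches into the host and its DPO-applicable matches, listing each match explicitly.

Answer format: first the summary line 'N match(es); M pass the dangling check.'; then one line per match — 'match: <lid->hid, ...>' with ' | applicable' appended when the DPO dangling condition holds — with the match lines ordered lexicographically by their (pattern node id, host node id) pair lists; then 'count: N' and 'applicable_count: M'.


10 match(es); 2 pass the dangling check.
match: 0->1, 1->7, 2->0
match: 0->1, 1->7, 2->8 | applicable
match: 0->1, 1->7, 2->12
match: 0->1, 1->13, 2->0
match: 0->1, 1->13, 2->8 | applicable
match: 0->1, 1->13, 2->12
match: 0->2, 1->7, 2->9
match: 0->2, 1->13, 2->9
match: 0->3, 1->7, 2->12
match: 0->3, 1->13, 2->12
count: 10
applicable_count: 2


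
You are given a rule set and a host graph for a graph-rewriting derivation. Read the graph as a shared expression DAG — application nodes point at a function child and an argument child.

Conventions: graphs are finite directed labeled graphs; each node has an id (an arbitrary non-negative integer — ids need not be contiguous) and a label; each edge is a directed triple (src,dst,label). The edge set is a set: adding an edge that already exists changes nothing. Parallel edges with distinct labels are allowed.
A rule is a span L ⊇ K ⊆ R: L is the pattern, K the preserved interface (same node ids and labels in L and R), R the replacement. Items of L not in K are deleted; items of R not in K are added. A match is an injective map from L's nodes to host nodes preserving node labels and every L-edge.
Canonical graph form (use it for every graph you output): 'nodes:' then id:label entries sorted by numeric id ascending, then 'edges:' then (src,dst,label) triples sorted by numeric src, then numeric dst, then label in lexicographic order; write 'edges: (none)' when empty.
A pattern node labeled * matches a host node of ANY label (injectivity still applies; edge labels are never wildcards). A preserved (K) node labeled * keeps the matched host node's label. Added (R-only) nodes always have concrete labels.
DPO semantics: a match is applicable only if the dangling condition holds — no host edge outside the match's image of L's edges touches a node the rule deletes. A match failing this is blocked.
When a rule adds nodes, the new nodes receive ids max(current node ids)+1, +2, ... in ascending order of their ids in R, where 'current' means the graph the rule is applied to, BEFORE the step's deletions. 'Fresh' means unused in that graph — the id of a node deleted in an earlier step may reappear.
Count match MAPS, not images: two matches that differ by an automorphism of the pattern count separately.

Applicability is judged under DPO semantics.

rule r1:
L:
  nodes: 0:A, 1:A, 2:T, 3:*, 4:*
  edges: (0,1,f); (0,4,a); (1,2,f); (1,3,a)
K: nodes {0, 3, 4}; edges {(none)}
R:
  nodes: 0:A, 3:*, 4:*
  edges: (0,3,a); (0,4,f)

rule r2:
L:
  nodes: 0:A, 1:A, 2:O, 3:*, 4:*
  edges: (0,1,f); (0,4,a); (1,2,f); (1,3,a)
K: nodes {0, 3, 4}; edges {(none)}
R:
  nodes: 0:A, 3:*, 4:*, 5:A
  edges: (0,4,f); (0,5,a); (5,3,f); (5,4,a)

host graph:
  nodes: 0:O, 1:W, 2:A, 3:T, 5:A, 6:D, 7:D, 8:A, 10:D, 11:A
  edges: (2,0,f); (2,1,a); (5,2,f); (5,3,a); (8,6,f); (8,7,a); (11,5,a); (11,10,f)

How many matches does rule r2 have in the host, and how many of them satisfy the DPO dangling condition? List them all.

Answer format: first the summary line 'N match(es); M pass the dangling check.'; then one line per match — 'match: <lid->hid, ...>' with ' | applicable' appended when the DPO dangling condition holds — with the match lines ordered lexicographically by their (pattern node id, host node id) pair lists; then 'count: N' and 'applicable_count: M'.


1 match(es); 1 pass the dangling check.
match: 0->5, 1->2, 2->0, 3->1, 4->3 | applicable
count: 1
applicable_count: 1


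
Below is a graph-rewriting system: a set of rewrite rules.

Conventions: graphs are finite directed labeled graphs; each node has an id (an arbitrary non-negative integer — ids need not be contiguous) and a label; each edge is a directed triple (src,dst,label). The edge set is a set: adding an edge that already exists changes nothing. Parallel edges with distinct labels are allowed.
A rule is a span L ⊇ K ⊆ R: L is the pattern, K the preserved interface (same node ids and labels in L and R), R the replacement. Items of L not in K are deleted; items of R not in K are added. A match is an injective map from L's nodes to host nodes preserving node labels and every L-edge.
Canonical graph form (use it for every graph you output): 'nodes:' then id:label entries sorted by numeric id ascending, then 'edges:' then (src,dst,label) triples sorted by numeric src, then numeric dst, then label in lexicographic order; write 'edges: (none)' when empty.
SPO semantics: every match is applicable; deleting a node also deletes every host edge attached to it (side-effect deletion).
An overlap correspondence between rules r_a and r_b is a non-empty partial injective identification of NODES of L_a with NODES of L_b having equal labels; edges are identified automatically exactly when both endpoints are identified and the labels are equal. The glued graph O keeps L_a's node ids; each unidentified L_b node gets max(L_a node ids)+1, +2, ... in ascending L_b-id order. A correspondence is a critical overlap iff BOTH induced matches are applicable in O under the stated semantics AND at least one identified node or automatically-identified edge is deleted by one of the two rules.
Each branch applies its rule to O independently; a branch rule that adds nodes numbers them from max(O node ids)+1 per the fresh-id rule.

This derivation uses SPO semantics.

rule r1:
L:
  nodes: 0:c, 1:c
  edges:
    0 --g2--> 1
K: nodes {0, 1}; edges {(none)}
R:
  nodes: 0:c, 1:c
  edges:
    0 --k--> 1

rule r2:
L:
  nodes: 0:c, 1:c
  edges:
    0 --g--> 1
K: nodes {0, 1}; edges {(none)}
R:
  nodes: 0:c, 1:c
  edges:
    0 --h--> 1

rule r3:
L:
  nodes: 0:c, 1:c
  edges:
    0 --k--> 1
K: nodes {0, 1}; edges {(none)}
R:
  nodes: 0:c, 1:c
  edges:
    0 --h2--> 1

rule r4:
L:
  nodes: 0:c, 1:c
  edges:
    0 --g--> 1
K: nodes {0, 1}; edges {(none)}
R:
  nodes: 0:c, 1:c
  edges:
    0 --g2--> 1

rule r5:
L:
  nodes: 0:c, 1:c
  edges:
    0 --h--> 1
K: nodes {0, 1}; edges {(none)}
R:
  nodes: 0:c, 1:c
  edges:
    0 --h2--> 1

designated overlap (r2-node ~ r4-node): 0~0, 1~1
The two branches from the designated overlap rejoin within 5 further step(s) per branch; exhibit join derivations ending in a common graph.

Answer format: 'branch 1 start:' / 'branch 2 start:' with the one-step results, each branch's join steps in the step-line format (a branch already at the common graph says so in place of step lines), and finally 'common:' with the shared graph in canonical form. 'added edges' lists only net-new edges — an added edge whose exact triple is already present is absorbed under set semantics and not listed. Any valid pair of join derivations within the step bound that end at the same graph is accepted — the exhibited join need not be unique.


branch 1 start:
nodes: 0:c, 1:c
edges: (0,1,h)
branch 2 start:
nodes: 0:c, 1:c
edges: (0,1,g2)
branch 1 step 1: rule r5; match: 0->0, 1->1; deleted nodes (none); deleted edges (0,1,h); added nodes (none); added edges (0,1,h2); result: nodes: 0:c, 1:c edges: (0,1,h2)
branch 2 step 1: rule r1; match: 0->0, 1->1; deleted nodes (none); deleted edges (0,1,g2); added nodes (none); added edges (0,1,k); result: nodes: 0:c, 1:c edges: (0,1,k)
branch 2 step 2: rule r3; match: 0->0, 1->1; deleted nodes (none); deleted edges (0,1,k); added nodes (none); added edges (0,1,h2); result: nodes: 0:c, 1:c edges: (0,1,h2)
common:
nodes: 0:c, 1:c
edges: (0,1,h2)


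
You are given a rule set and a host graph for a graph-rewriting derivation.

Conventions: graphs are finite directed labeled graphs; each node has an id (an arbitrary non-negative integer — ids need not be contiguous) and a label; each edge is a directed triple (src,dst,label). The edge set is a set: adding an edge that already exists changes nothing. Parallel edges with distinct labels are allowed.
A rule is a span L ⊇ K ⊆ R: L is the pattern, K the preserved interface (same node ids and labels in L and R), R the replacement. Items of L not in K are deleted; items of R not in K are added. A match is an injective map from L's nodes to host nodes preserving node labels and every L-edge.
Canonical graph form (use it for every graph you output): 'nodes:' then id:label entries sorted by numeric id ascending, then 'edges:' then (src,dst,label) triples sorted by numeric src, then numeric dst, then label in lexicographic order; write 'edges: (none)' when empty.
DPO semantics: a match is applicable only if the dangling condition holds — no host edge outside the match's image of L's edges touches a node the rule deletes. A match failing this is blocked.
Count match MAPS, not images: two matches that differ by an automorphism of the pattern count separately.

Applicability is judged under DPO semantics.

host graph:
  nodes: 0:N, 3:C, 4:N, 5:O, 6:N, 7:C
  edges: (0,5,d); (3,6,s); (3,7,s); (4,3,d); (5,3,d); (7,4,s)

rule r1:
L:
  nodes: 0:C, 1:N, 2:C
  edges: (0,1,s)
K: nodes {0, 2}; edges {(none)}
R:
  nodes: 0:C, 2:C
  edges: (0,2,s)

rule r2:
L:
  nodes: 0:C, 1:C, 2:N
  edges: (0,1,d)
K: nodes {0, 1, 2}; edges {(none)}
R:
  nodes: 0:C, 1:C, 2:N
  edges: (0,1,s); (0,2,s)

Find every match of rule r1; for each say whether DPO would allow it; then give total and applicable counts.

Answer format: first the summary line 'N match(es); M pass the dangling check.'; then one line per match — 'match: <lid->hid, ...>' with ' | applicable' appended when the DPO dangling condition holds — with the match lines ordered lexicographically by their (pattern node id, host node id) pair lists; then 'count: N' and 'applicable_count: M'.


2 match(es); 1 pass the dangling check.
match: 0->3, 1->6, 2->7 | applicable
match: 0->7, 1->4, 2->3
count: 2
applicable_count: 1
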